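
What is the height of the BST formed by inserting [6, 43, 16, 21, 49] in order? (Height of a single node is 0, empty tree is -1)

Insertion order: [6, 43, 16, 21, 49]
Tree (level-order array): [6, None, 43, 16, 49, None, 21]
Compute height bottom-up (empty subtree = -1):
  height(21) = 1 + max(-1, -1) = 0
  height(16) = 1 + max(-1, 0) = 1
  height(49) = 1 + max(-1, -1) = 0
  height(43) = 1 + max(1, 0) = 2
  height(6) = 1 + max(-1, 2) = 3
Height = 3


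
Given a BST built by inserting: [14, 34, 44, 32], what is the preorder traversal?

Tree insertion order: [14, 34, 44, 32]
Tree (level-order array): [14, None, 34, 32, 44]
Preorder traversal: [14, 34, 32, 44]


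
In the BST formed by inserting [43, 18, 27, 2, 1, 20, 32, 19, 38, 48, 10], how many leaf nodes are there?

Tree built from: [43, 18, 27, 2, 1, 20, 32, 19, 38, 48, 10]
Tree (level-order array): [43, 18, 48, 2, 27, None, None, 1, 10, 20, 32, None, None, None, None, 19, None, None, 38]
Rule: A leaf has 0 children.
Per-node child counts:
  node 43: 2 child(ren)
  node 18: 2 child(ren)
  node 2: 2 child(ren)
  node 1: 0 child(ren)
  node 10: 0 child(ren)
  node 27: 2 child(ren)
  node 20: 1 child(ren)
  node 19: 0 child(ren)
  node 32: 1 child(ren)
  node 38: 0 child(ren)
  node 48: 0 child(ren)
Matching nodes: [1, 10, 19, 38, 48]
Count of leaf nodes: 5


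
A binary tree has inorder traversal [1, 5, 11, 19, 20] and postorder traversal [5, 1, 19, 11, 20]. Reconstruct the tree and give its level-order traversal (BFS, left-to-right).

Inorder:   [1, 5, 11, 19, 20]
Postorder: [5, 1, 19, 11, 20]
Algorithm: postorder visits root last, so walk postorder right-to-left;
each value is the root of the current inorder slice — split it at that
value, recurse on the right subtree first, then the left.
Recursive splits:
  root=20; inorder splits into left=[1, 5, 11, 19], right=[]
  root=11; inorder splits into left=[1, 5], right=[19]
  root=19; inorder splits into left=[], right=[]
  root=1; inorder splits into left=[], right=[5]
  root=5; inorder splits into left=[], right=[]
Reconstructed level-order: [20, 11, 1, 19, 5]


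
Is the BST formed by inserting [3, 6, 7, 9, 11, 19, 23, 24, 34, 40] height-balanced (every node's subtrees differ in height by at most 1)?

Tree (level-order array): [3, None, 6, None, 7, None, 9, None, 11, None, 19, None, 23, None, 24, None, 34, None, 40]
Definition: a tree is height-balanced if, at every node, |h(left) - h(right)| <= 1 (empty subtree has height -1).
Bottom-up per-node check:
  node 40: h_left=-1, h_right=-1, diff=0 [OK], height=0
  node 34: h_left=-1, h_right=0, diff=1 [OK], height=1
  node 24: h_left=-1, h_right=1, diff=2 [FAIL (|-1-1|=2 > 1)], height=2
  node 23: h_left=-1, h_right=2, diff=3 [FAIL (|-1-2|=3 > 1)], height=3
  node 19: h_left=-1, h_right=3, diff=4 [FAIL (|-1-3|=4 > 1)], height=4
  node 11: h_left=-1, h_right=4, diff=5 [FAIL (|-1-4|=5 > 1)], height=5
  node 9: h_left=-1, h_right=5, diff=6 [FAIL (|-1-5|=6 > 1)], height=6
  node 7: h_left=-1, h_right=6, diff=7 [FAIL (|-1-6|=7 > 1)], height=7
  node 6: h_left=-1, h_right=7, diff=8 [FAIL (|-1-7|=8 > 1)], height=8
  node 3: h_left=-1, h_right=8, diff=9 [FAIL (|-1-8|=9 > 1)], height=9
Node 24 violates the condition: |-1 - 1| = 2 > 1.
Result: Not balanced


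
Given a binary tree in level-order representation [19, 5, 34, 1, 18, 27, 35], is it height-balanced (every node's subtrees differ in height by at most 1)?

Tree (level-order array): [19, 5, 34, 1, 18, 27, 35]
Definition: a tree is height-balanced if, at every node, |h(left) - h(right)| <= 1 (empty subtree has height -1).
Bottom-up per-node check:
  node 1: h_left=-1, h_right=-1, diff=0 [OK], height=0
  node 18: h_left=-1, h_right=-1, diff=0 [OK], height=0
  node 5: h_left=0, h_right=0, diff=0 [OK], height=1
  node 27: h_left=-1, h_right=-1, diff=0 [OK], height=0
  node 35: h_left=-1, h_right=-1, diff=0 [OK], height=0
  node 34: h_left=0, h_right=0, diff=0 [OK], height=1
  node 19: h_left=1, h_right=1, diff=0 [OK], height=2
All nodes satisfy the balance condition.
Result: Balanced


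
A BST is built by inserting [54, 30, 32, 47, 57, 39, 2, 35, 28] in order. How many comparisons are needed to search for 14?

Search path for 14: 54 -> 30 -> 2 -> 28
Found: False
Comparisons: 4


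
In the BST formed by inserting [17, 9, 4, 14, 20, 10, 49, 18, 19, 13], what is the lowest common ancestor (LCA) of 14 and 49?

Tree insertion order: [17, 9, 4, 14, 20, 10, 49, 18, 19, 13]
Tree (level-order array): [17, 9, 20, 4, 14, 18, 49, None, None, 10, None, None, 19, None, None, None, 13]
In a BST, the LCA of p=14, q=49 is the first node v on the
root-to-leaf path with p <= v <= q (go left if both < v, right if both > v).
Walk from root:
  at 17: 14 <= 17 <= 49, this is the LCA
LCA = 17


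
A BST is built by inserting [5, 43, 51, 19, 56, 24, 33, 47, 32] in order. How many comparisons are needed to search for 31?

Search path for 31: 5 -> 43 -> 19 -> 24 -> 33 -> 32
Found: False
Comparisons: 6


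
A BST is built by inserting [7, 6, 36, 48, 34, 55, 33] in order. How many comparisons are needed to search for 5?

Search path for 5: 7 -> 6
Found: False
Comparisons: 2


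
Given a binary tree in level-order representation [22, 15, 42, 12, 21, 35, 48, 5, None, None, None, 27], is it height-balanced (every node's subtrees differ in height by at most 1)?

Tree (level-order array): [22, 15, 42, 12, 21, 35, 48, 5, None, None, None, 27]
Definition: a tree is height-balanced if, at every node, |h(left) - h(right)| <= 1 (empty subtree has height -1).
Bottom-up per-node check:
  node 5: h_left=-1, h_right=-1, diff=0 [OK], height=0
  node 12: h_left=0, h_right=-1, diff=1 [OK], height=1
  node 21: h_left=-1, h_right=-1, diff=0 [OK], height=0
  node 15: h_left=1, h_right=0, diff=1 [OK], height=2
  node 27: h_left=-1, h_right=-1, diff=0 [OK], height=0
  node 35: h_left=0, h_right=-1, diff=1 [OK], height=1
  node 48: h_left=-1, h_right=-1, diff=0 [OK], height=0
  node 42: h_left=1, h_right=0, diff=1 [OK], height=2
  node 22: h_left=2, h_right=2, diff=0 [OK], height=3
All nodes satisfy the balance condition.
Result: Balanced


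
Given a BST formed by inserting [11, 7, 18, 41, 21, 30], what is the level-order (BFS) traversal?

Tree insertion order: [11, 7, 18, 41, 21, 30]
Tree (level-order array): [11, 7, 18, None, None, None, 41, 21, None, None, 30]
BFS from the root, enqueuing left then right child of each popped node:
  queue [11] -> pop 11, enqueue [7, 18], visited so far: [11]
  queue [7, 18] -> pop 7, enqueue [none], visited so far: [11, 7]
  queue [18] -> pop 18, enqueue [41], visited so far: [11, 7, 18]
  queue [41] -> pop 41, enqueue [21], visited so far: [11, 7, 18, 41]
  queue [21] -> pop 21, enqueue [30], visited so far: [11, 7, 18, 41, 21]
  queue [30] -> pop 30, enqueue [none], visited so far: [11, 7, 18, 41, 21, 30]
Result: [11, 7, 18, 41, 21, 30]


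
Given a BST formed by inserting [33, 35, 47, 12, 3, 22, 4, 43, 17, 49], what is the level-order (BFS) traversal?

Tree insertion order: [33, 35, 47, 12, 3, 22, 4, 43, 17, 49]
Tree (level-order array): [33, 12, 35, 3, 22, None, 47, None, 4, 17, None, 43, 49]
BFS from the root, enqueuing left then right child of each popped node:
  queue [33] -> pop 33, enqueue [12, 35], visited so far: [33]
  queue [12, 35] -> pop 12, enqueue [3, 22], visited so far: [33, 12]
  queue [35, 3, 22] -> pop 35, enqueue [47], visited so far: [33, 12, 35]
  queue [3, 22, 47] -> pop 3, enqueue [4], visited so far: [33, 12, 35, 3]
  queue [22, 47, 4] -> pop 22, enqueue [17], visited so far: [33, 12, 35, 3, 22]
  queue [47, 4, 17] -> pop 47, enqueue [43, 49], visited so far: [33, 12, 35, 3, 22, 47]
  queue [4, 17, 43, 49] -> pop 4, enqueue [none], visited so far: [33, 12, 35, 3, 22, 47, 4]
  queue [17, 43, 49] -> pop 17, enqueue [none], visited so far: [33, 12, 35, 3, 22, 47, 4, 17]
  queue [43, 49] -> pop 43, enqueue [none], visited so far: [33, 12, 35, 3, 22, 47, 4, 17, 43]
  queue [49] -> pop 49, enqueue [none], visited so far: [33, 12, 35, 3, 22, 47, 4, 17, 43, 49]
Result: [33, 12, 35, 3, 22, 47, 4, 17, 43, 49]


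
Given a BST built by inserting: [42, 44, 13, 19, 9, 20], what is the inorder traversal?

Tree insertion order: [42, 44, 13, 19, 9, 20]
Tree (level-order array): [42, 13, 44, 9, 19, None, None, None, None, None, 20]
Inorder traversal: [9, 13, 19, 20, 42, 44]


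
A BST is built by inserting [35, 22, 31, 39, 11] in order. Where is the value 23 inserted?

Starting tree (level order): [35, 22, 39, 11, 31]
Insertion path: 35 -> 22 -> 31
Result: insert 23 as left child of 31
Final tree (level order): [35, 22, 39, 11, 31, None, None, None, None, 23]


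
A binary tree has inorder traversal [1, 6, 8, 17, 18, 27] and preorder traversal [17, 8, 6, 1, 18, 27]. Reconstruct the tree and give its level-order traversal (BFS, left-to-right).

Inorder:  [1, 6, 8, 17, 18, 27]
Preorder: [17, 8, 6, 1, 18, 27]
Algorithm: preorder visits root first, so consume preorder in order;
for each root, split the current inorder slice at that value into
left-subtree inorder and right-subtree inorder, then recurse.
Recursive splits:
  root=17; inorder splits into left=[1, 6, 8], right=[18, 27]
  root=8; inorder splits into left=[1, 6], right=[]
  root=6; inorder splits into left=[1], right=[]
  root=1; inorder splits into left=[], right=[]
  root=18; inorder splits into left=[], right=[27]
  root=27; inorder splits into left=[], right=[]
Reconstructed level-order: [17, 8, 18, 6, 27, 1]


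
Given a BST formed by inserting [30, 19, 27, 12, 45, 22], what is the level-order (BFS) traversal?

Tree insertion order: [30, 19, 27, 12, 45, 22]
Tree (level-order array): [30, 19, 45, 12, 27, None, None, None, None, 22]
BFS from the root, enqueuing left then right child of each popped node:
  queue [30] -> pop 30, enqueue [19, 45], visited so far: [30]
  queue [19, 45] -> pop 19, enqueue [12, 27], visited so far: [30, 19]
  queue [45, 12, 27] -> pop 45, enqueue [none], visited so far: [30, 19, 45]
  queue [12, 27] -> pop 12, enqueue [none], visited so far: [30, 19, 45, 12]
  queue [27] -> pop 27, enqueue [22], visited so far: [30, 19, 45, 12, 27]
  queue [22] -> pop 22, enqueue [none], visited so far: [30, 19, 45, 12, 27, 22]
Result: [30, 19, 45, 12, 27, 22]


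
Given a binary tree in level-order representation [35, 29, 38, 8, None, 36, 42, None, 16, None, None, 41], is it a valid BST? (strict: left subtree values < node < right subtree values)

Level-order array: [35, 29, 38, 8, None, 36, 42, None, 16, None, None, 41]
Validate using subtree bounds (lo, hi): at each node, require lo < value < hi,
then recurse left with hi=value and right with lo=value.
Preorder trace (stopping at first violation):
  at node 35 with bounds (-inf, +inf): OK
  at node 29 with bounds (-inf, 35): OK
  at node 8 with bounds (-inf, 29): OK
  at node 16 with bounds (8, 29): OK
  at node 38 with bounds (35, +inf): OK
  at node 36 with bounds (35, 38): OK
  at node 42 with bounds (38, +inf): OK
  at node 41 with bounds (38, 42): OK
No violation found at any node.
Result: Valid BST


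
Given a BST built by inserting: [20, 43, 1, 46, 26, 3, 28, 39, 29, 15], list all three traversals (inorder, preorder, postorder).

Tree insertion order: [20, 43, 1, 46, 26, 3, 28, 39, 29, 15]
Tree (level-order array): [20, 1, 43, None, 3, 26, 46, None, 15, None, 28, None, None, None, None, None, 39, 29]
Inorder (L, root, R): [1, 3, 15, 20, 26, 28, 29, 39, 43, 46]
Preorder (root, L, R): [20, 1, 3, 15, 43, 26, 28, 39, 29, 46]
Postorder (L, R, root): [15, 3, 1, 29, 39, 28, 26, 46, 43, 20]


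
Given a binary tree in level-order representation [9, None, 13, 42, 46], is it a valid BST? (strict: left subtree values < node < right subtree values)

Level-order array: [9, None, 13, 42, 46]
Validate using subtree bounds (lo, hi): at each node, require lo < value < hi,
then recurse left with hi=value and right with lo=value.
Preorder trace (stopping at first violation):
  at node 9 with bounds (-inf, +inf): OK
  at node 13 with bounds (9, +inf): OK
  at node 42 with bounds (9, 13): VIOLATION
Node 42 violates its bound: not (9 < 42 < 13).
Result: Not a valid BST


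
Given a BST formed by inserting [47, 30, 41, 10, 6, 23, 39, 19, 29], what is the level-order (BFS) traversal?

Tree insertion order: [47, 30, 41, 10, 6, 23, 39, 19, 29]
Tree (level-order array): [47, 30, None, 10, 41, 6, 23, 39, None, None, None, 19, 29]
BFS from the root, enqueuing left then right child of each popped node:
  queue [47] -> pop 47, enqueue [30], visited so far: [47]
  queue [30] -> pop 30, enqueue [10, 41], visited so far: [47, 30]
  queue [10, 41] -> pop 10, enqueue [6, 23], visited so far: [47, 30, 10]
  queue [41, 6, 23] -> pop 41, enqueue [39], visited so far: [47, 30, 10, 41]
  queue [6, 23, 39] -> pop 6, enqueue [none], visited so far: [47, 30, 10, 41, 6]
  queue [23, 39] -> pop 23, enqueue [19, 29], visited so far: [47, 30, 10, 41, 6, 23]
  queue [39, 19, 29] -> pop 39, enqueue [none], visited so far: [47, 30, 10, 41, 6, 23, 39]
  queue [19, 29] -> pop 19, enqueue [none], visited so far: [47, 30, 10, 41, 6, 23, 39, 19]
  queue [29] -> pop 29, enqueue [none], visited so far: [47, 30, 10, 41, 6, 23, 39, 19, 29]
Result: [47, 30, 10, 41, 6, 23, 39, 19, 29]


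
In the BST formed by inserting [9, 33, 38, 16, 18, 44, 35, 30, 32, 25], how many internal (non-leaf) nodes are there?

Tree built from: [9, 33, 38, 16, 18, 44, 35, 30, 32, 25]
Tree (level-order array): [9, None, 33, 16, 38, None, 18, 35, 44, None, 30, None, None, None, None, 25, 32]
Rule: An internal node has at least one child.
Per-node child counts:
  node 9: 1 child(ren)
  node 33: 2 child(ren)
  node 16: 1 child(ren)
  node 18: 1 child(ren)
  node 30: 2 child(ren)
  node 25: 0 child(ren)
  node 32: 0 child(ren)
  node 38: 2 child(ren)
  node 35: 0 child(ren)
  node 44: 0 child(ren)
Matching nodes: [9, 33, 16, 18, 30, 38]
Count of internal (non-leaf) nodes: 6


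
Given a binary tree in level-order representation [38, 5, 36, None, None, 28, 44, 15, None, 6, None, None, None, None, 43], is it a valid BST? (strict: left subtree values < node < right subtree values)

Level-order array: [38, 5, 36, None, None, 28, 44, 15, None, 6, None, None, None, None, 43]
Validate using subtree bounds (lo, hi): at each node, require lo < value < hi,
then recurse left with hi=value and right with lo=value.
Preorder trace (stopping at first violation):
  at node 38 with bounds (-inf, +inf): OK
  at node 5 with bounds (-inf, 38): OK
  at node 36 with bounds (38, +inf): VIOLATION
Node 36 violates its bound: not (38 < 36 < +inf).
Result: Not a valid BST


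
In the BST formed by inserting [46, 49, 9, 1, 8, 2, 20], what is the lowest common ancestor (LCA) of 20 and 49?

Tree insertion order: [46, 49, 9, 1, 8, 2, 20]
Tree (level-order array): [46, 9, 49, 1, 20, None, None, None, 8, None, None, 2]
In a BST, the LCA of p=20, q=49 is the first node v on the
root-to-leaf path with p <= v <= q (go left if both < v, right if both > v).
Walk from root:
  at 46: 20 <= 46 <= 49, this is the LCA
LCA = 46


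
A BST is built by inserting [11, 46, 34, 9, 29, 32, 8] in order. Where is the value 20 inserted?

Starting tree (level order): [11, 9, 46, 8, None, 34, None, None, None, 29, None, None, 32]
Insertion path: 11 -> 46 -> 34 -> 29
Result: insert 20 as left child of 29
Final tree (level order): [11, 9, 46, 8, None, 34, None, None, None, 29, None, 20, 32]


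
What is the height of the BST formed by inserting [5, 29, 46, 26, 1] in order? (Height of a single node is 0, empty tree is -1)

Insertion order: [5, 29, 46, 26, 1]
Tree (level-order array): [5, 1, 29, None, None, 26, 46]
Compute height bottom-up (empty subtree = -1):
  height(1) = 1 + max(-1, -1) = 0
  height(26) = 1 + max(-1, -1) = 0
  height(46) = 1 + max(-1, -1) = 0
  height(29) = 1 + max(0, 0) = 1
  height(5) = 1 + max(0, 1) = 2
Height = 2


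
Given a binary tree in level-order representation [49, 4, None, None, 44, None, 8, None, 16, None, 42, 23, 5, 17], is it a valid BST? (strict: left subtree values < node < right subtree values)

Level-order array: [49, 4, None, None, 44, None, 8, None, 16, None, 42, 23, 5, 17]
Validate using subtree bounds (lo, hi): at each node, require lo < value < hi,
then recurse left with hi=value and right with lo=value.
Preorder trace (stopping at first violation):
  at node 49 with bounds (-inf, +inf): OK
  at node 4 with bounds (-inf, 49): OK
  at node 44 with bounds (4, 49): OK
  at node 8 with bounds (44, 49): VIOLATION
Node 8 violates its bound: not (44 < 8 < 49).
Result: Not a valid BST


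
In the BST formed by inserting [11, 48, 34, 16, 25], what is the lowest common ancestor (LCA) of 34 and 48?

Tree insertion order: [11, 48, 34, 16, 25]
Tree (level-order array): [11, None, 48, 34, None, 16, None, None, 25]
In a BST, the LCA of p=34, q=48 is the first node v on the
root-to-leaf path with p <= v <= q (go left if both < v, right if both > v).
Walk from root:
  at 11: both 34 and 48 > 11, go right
  at 48: 34 <= 48 <= 48, this is the LCA
LCA = 48


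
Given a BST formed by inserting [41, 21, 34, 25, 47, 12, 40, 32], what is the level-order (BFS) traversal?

Tree insertion order: [41, 21, 34, 25, 47, 12, 40, 32]
Tree (level-order array): [41, 21, 47, 12, 34, None, None, None, None, 25, 40, None, 32]
BFS from the root, enqueuing left then right child of each popped node:
  queue [41] -> pop 41, enqueue [21, 47], visited so far: [41]
  queue [21, 47] -> pop 21, enqueue [12, 34], visited so far: [41, 21]
  queue [47, 12, 34] -> pop 47, enqueue [none], visited so far: [41, 21, 47]
  queue [12, 34] -> pop 12, enqueue [none], visited so far: [41, 21, 47, 12]
  queue [34] -> pop 34, enqueue [25, 40], visited so far: [41, 21, 47, 12, 34]
  queue [25, 40] -> pop 25, enqueue [32], visited so far: [41, 21, 47, 12, 34, 25]
  queue [40, 32] -> pop 40, enqueue [none], visited so far: [41, 21, 47, 12, 34, 25, 40]
  queue [32] -> pop 32, enqueue [none], visited so far: [41, 21, 47, 12, 34, 25, 40, 32]
Result: [41, 21, 47, 12, 34, 25, 40, 32]


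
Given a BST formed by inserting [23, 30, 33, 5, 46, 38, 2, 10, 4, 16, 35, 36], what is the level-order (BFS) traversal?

Tree insertion order: [23, 30, 33, 5, 46, 38, 2, 10, 4, 16, 35, 36]
Tree (level-order array): [23, 5, 30, 2, 10, None, 33, None, 4, None, 16, None, 46, None, None, None, None, 38, None, 35, None, None, 36]
BFS from the root, enqueuing left then right child of each popped node:
  queue [23] -> pop 23, enqueue [5, 30], visited so far: [23]
  queue [5, 30] -> pop 5, enqueue [2, 10], visited so far: [23, 5]
  queue [30, 2, 10] -> pop 30, enqueue [33], visited so far: [23, 5, 30]
  queue [2, 10, 33] -> pop 2, enqueue [4], visited so far: [23, 5, 30, 2]
  queue [10, 33, 4] -> pop 10, enqueue [16], visited so far: [23, 5, 30, 2, 10]
  queue [33, 4, 16] -> pop 33, enqueue [46], visited so far: [23, 5, 30, 2, 10, 33]
  queue [4, 16, 46] -> pop 4, enqueue [none], visited so far: [23, 5, 30, 2, 10, 33, 4]
  queue [16, 46] -> pop 16, enqueue [none], visited so far: [23, 5, 30, 2, 10, 33, 4, 16]
  queue [46] -> pop 46, enqueue [38], visited so far: [23, 5, 30, 2, 10, 33, 4, 16, 46]
  queue [38] -> pop 38, enqueue [35], visited so far: [23, 5, 30, 2, 10, 33, 4, 16, 46, 38]
  queue [35] -> pop 35, enqueue [36], visited so far: [23, 5, 30, 2, 10, 33, 4, 16, 46, 38, 35]
  queue [36] -> pop 36, enqueue [none], visited so far: [23, 5, 30, 2, 10, 33, 4, 16, 46, 38, 35, 36]
Result: [23, 5, 30, 2, 10, 33, 4, 16, 46, 38, 35, 36]


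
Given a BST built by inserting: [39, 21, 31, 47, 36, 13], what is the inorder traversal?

Tree insertion order: [39, 21, 31, 47, 36, 13]
Tree (level-order array): [39, 21, 47, 13, 31, None, None, None, None, None, 36]
Inorder traversal: [13, 21, 31, 36, 39, 47]


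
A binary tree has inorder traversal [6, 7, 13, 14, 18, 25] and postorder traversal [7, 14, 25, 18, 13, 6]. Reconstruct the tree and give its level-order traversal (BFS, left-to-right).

Inorder:   [6, 7, 13, 14, 18, 25]
Postorder: [7, 14, 25, 18, 13, 6]
Algorithm: postorder visits root last, so walk postorder right-to-left;
each value is the root of the current inorder slice — split it at that
value, recurse on the right subtree first, then the left.
Recursive splits:
  root=6; inorder splits into left=[], right=[7, 13, 14, 18, 25]
  root=13; inorder splits into left=[7], right=[14, 18, 25]
  root=18; inorder splits into left=[14], right=[25]
  root=25; inorder splits into left=[], right=[]
  root=14; inorder splits into left=[], right=[]
  root=7; inorder splits into left=[], right=[]
Reconstructed level-order: [6, 13, 7, 18, 14, 25]


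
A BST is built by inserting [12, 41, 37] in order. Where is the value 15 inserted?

Starting tree (level order): [12, None, 41, 37]
Insertion path: 12 -> 41 -> 37
Result: insert 15 as left child of 37
Final tree (level order): [12, None, 41, 37, None, 15]


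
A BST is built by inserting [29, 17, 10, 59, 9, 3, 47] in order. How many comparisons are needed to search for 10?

Search path for 10: 29 -> 17 -> 10
Found: True
Comparisons: 3


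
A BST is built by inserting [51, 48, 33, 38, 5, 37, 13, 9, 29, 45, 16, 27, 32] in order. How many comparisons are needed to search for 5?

Search path for 5: 51 -> 48 -> 33 -> 5
Found: True
Comparisons: 4


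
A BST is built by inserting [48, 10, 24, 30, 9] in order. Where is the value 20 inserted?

Starting tree (level order): [48, 10, None, 9, 24, None, None, None, 30]
Insertion path: 48 -> 10 -> 24
Result: insert 20 as left child of 24
Final tree (level order): [48, 10, None, 9, 24, None, None, 20, 30]


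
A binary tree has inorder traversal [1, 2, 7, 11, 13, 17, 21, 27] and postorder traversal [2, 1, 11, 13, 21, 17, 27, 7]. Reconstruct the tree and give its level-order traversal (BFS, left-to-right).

Inorder:   [1, 2, 7, 11, 13, 17, 21, 27]
Postorder: [2, 1, 11, 13, 21, 17, 27, 7]
Algorithm: postorder visits root last, so walk postorder right-to-left;
each value is the root of the current inorder slice — split it at that
value, recurse on the right subtree first, then the left.
Recursive splits:
  root=7; inorder splits into left=[1, 2], right=[11, 13, 17, 21, 27]
  root=27; inorder splits into left=[11, 13, 17, 21], right=[]
  root=17; inorder splits into left=[11, 13], right=[21]
  root=21; inorder splits into left=[], right=[]
  root=13; inorder splits into left=[11], right=[]
  root=11; inorder splits into left=[], right=[]
  root=1; inorder splits into left=[], right=[2]
  root=2; inorder splits into left=[], right=[]
Reconstructed level-order: [7, 1, 27, 2, 17, 13, 21, 11]


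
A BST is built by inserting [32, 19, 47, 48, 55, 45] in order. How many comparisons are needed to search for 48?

Search path for 48: 32 -> 47 -> 48
Found: True
Comparisons: 3


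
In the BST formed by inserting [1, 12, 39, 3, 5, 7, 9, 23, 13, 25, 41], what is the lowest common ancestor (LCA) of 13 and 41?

Tree insertion order: [1, 12, 39, 3, 5, 7, 9, 23, 13, 25, 41]
Tree (level-order array): [1, None, 12, 3, 39, None, 5, 23, 41, None, 7, 13, 25, None, None, None, 9]
In a BST, the LCA of p=13, q=41 is the first node v on the
root-to-leaf path with p <= v <= q (go left if both < v, right if both > v).
Walk from root:
  at 1: both 13 and 41 > 1, go right
  at 12: both 13 and 41 > 12, go right
  at 39: 13 <= 39 <= 41, this is the LCA
LCA = 39


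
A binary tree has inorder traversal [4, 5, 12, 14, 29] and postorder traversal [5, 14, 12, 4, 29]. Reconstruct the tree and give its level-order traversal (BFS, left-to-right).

Inorder:   [4, 5, 12, 14, 29]
Postorder: [5, 14, 12, 4, 29]
Algorithm: postorder visits root last, so walk postorder right-to-left;
each value is the root of the current inorder slice — split it at that
value, recurse on the right subtree first, then the left.
Recursive splits:
  root=29; inorder splits into left=[4, 5, 12, 14], right=[]
  root=4; inorder splits into left=[], right=[5, 12, 14]
  root=12; inorder splits into left=[5], right=[14]
  root=14; inorder splits into left=[], right=[]
  root=5; inorder splits into left=[], right=[]
Reconstructed level-order: [29, 4, 12, 5, 14]


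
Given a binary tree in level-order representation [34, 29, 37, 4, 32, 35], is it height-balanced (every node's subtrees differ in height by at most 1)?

Tree (level-order array): [34, 29, 37, 4, 32, 35]
Definition: a tree is height-balanced if, at every node, |h(left) - h(right)| <= 1 (empty subtree has height -1).
Bottom-up per-node check:
  node 4: h_left=-1, h_right=-1, diff=0 [OK], height=0
  node 32: h_left=-1, h_right=-1, diff=0 [OK], height=0
  node 29: h_left=0, h_right=0, diff=0 [OK], height=1
  node 35: h_left=-1, h_right=-1, diff=0 [OK], height=0
  node 37: h_left=0, h_right=-1, diff=1 [OK], height=1
  node 34: h_left=1, h_right=1, diff=0 [OK], height=2
All nodes satisfy the balance condition.
Result: Balanced


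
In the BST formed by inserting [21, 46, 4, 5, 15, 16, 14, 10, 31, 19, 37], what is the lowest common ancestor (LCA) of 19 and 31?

Tree insertion order: [21, 46, 4, 5, 15, 16, 14, 10, 31, 19, 37]
Tree (level-order array): [21, 4, 46, None, 5, 31, None, None, 15, None, 37, 14, 16, None, None, 10, None, None, 19]
In a BST, the LCA of p=19, q=31 is the first node v on the
root-to-leaf path with p <= v <= q (go left if both < v, right if both > v).
Walk from root:
  at 21: 19 <= 21 <= 31, this is the LCA
LCA = 21


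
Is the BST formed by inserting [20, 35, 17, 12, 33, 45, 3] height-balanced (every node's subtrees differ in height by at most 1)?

Tree (level-order array): [20, 17, 35, 12, None, 33, 45, 3]
Definition: a tree is height-balanced if, at every node, |h(left) - h(right)| <= 1 (empty subtree has height -1).
Bottom-up per-node check:
  node 3: h_left=-1, h_right=-1, diff=0 [OK], height=0
  node 12: h_left=0, h_right=-1, diff=1 [OK], height=1
  node 17: h_left=1, h_right=-1, diff=2 [FAIL (|1--1|=2 > 1)], height=2
  node 33: h_left=-1, h_right=-1, diff=0 [OK], height=0
  node 45: h_left=-1, h_right=-1, diff=0 [OK], height=0
  node 35: h_left=0, h_right=0, diff=0 [OK], height=1
  node 20: h_left=2, h_right=1, diff=1 [OK], height=3
Node 17 violates the condition: |1 - -1| = 2 > 1.
Result: Not balanced


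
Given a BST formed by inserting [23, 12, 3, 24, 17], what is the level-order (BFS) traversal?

Tree insertion order: [23, 12, 3, 24, 17]
Tree (level-order array): [23, 12, 24, 3, 17]
BFS from the root, enqueuing left then right child of each popped node:
  queue [23] -> pop 23, enqueue [12, 24], visited so far: [23]
  queue [12, 24] -> pop 12, enqueue [3, 17], visited so far: [23, 12]
  queue [24, 3, 17] -> pop 24, enqueue [none], visited so far: [23, 12, 24]
  queue [3, 17] -> pop 3, enqueue [none], visited so far: [23, 12, 24, 3]
  queue [17] -> pop 17, enqueue [none], visited so far: [23, 12, 24, 3, 17]
Result: [23, 12, 24, 3, 17]


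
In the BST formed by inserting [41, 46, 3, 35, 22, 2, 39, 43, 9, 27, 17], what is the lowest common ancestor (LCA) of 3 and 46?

Tree insertion order: [41, 46, 3, 35, 22, 2, 39, 43, 9, 27, 17]
Tree (level-order array): [41, 3, 46, 2, 35, 43, None, None, None, 22, 39, None, None, 9, 27, None, None, None, 17]
In a BST, the LCA of p=3, q=46 is the first node v on the
root-to-leaf path with p <= v <= q (go left if both < v, right if both > v).
Walk from root:
  at 41: 3 <= 41 <= 46, this is the LCA
LCA = 41


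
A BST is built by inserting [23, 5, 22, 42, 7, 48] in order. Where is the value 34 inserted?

Starting tree (level order): [23, 5, 42, None, 22, None, 48, 7]
Insertion path: 23 -> 42
Result: insert 34 as left child of 42
Final tree (level order): [23, 5, 42, None, 22, 34, 48, 7]


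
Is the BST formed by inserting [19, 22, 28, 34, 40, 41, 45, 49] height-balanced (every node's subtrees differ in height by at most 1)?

Tree (level-order array): [19, None, 22, None, 28, None, 34, None, 40, None, 41, None, 45, None, 49]
Definition: a tree is height-balanced if, at every node, |h(left) - h(right)| <= 1 (empty subtree has height -1).
Bottom-up per-node check:
  node 49: h_left=-1, h_right=-1, diff=0 [OK], height=0
  node 45: h_left=-1, h_right=0, diff=1 [OK], height=1
  node 41: h_left=-1, h_right=1, diff=2 [FAIL (|-1-1|=2 > 1)], height=2
  node 40: h_left=-1, h_right=2, diff=3 [FAIL (|-1-2|=3 > 1)], height=3
  node 34: h_left=-1, h_right=3, diff=4 [FAIL (|-1-3|=4 > 1)], height=4
  node 28: h_left=-1, h_right=4, diff=5 [FAIL (|-1-4|=5 > 1)], height=5
  node 22: h_left=-1, h_right=5, diff=6 [FAIL (|-1-5|=6 > 1)], height=6
  node 19: h_left=-1, h_right=6, diff=7 [FAIL (|-1-6|=7 > 1)], height=7
Node 41 violates the condition: |-1 - 1| = 2 > 1.
Result: Not balanced


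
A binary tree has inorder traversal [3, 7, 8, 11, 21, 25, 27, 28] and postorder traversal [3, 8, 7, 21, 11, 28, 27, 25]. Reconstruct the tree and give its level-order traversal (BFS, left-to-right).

Inorder:   [3, 7, 8, 11, 21, 25, 27, 28]
Postorder: [3, 8, 7, 21, 11, 28, 27, 25]
Algorithm: postorder visits root last, so walk postorder right-to-left;
each value is the root of the current inorder slice — split it at that
value, recurse on the right subtree first, then the left.
Recursive splits:
  root=25; inorder splits into left=[3, 7, 8, 11, 21], right=[27, 28]
  root=27; inorder splits into left=[], right=[28]
  root=28; inorder splits into left=[], right=[]
  root=11; inorder splits into left=[3, 7, 8], right=[21]
  root=21; inorder splits into left=[], right=[]
  root=7; inorder splits into left=[3], right=[8]
  root=8; inorder splits into left=[], right=[]
  root=3; inorder splits into left=[], right=[]
Reconstructed level-order: [25, 11, 27, 7, 21, 28, 3, 8]


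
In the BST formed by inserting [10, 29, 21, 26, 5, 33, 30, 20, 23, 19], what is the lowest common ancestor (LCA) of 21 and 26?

Tree insertion order: [10, 29, 21, 26, 5, 33, 30, 20, 23, 19]
Tree (level-order array): [10, 5, 29, None, None, 21, 33, 20, 26, 30, None, 19, None, 23]
In a BST, the LCA of p=21, q=26 is the first node v on the
root-to-leaf path with p <= v <= q (go left if both < v, right if both > v).
Walk from root:
  at 10: both 21 and 26 > 10, go right
  at 29: both 21 and 26 < 29, go left
  at 21: 21 <= 21 <= 26, this is the LCA
LCA = 21


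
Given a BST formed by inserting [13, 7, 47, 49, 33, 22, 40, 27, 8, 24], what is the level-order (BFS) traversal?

Tree insertion order: [13, 7, 47, 49, 33, 22, 40, 27, 8, 24]
Tree (level-order array): [13, 7, 47, None, 8, 33, 49, None, None, 22, 40, None, None, None, 27, None, None, 24]
BFS from the root, enqueuing left then right child of each popped node:
  queue [13] -> pop 13, enqueue [7, 47], visited so far: [13]
  queue [7, 47] -> pop 7, enqueue [8], visited so far: [13, 7]
  queue [47, 8] -> pop 47, enqueue [33, 49], visited so far: [13, 7, 47]
  queue [8, 33, 49] -> pop 8, enqueue [none], visited so far: [13, 7, 47, 8]
  queue [33, 49] -> pop 33, enqueue [22, 40], visited so far: [13, 7, 47, 8, 33]
  queue [49, 22, 40] -> pop 49, enqueue [none], visited so far: [13, 7, 47, 8, 33, 49]
  queue [22, 40] -> pop 22, enqueue [27], visited so far: [13, 7, 47, 8, 33, 49, 22]
  queue [40, 27] -> pop 40, enqueue [none], visited so far: [13, 7, 47, 8, 33, 49, 22, 40]
  queue [27] -> pop 27, enqueue [24], visited so far: [13, 7, 47, 8, 33, 49, 22, 40, 27]
  queue [24] -> pop 24, enqueue [none], visited so far: [13, 7, 47, 8, 33, 49, 22, 40, 27, 24]
Result: [13, 7, 47, 8, 33, 49, 22, 40, 27, 24]


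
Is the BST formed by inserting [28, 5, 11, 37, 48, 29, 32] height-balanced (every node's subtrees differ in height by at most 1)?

Tree (level-order array): [28, 5, 37, None, 11, 29, 48, None, None, None, 32]
Definition: a tree is height-balanced if, at every node, |h(left) - h(right)| <= 1 (empty subtree has height -1).
Bottom-up per-node check:
  node 11: h_left=-1, h_right=-1, diff=0 [OK], height=0
  node 5: h_left=-1, h_right=0, diff=1 [OK], height=1
  node 32: h_left=-1, h_right=-1, diff=0 [OK], height=0
  node 29: h_left=-1, h_right=0, diff=1 [OK], height=1
  node 48: h_left=-1, h_right=-1, diff=0 [OK], height=0
  node 37: h_left=1, h_right=0, diff=1 [OK], height=2
  node 28: h_left=1, h_right=2, diff=1 [OK], height=3
All nodes satisfy the balance condition.
Result: Balanced


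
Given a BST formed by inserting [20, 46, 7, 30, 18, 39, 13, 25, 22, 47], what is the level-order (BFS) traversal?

Tree insertion order: [20, 46, 7, 30, 18, 39, 13, 25, 22, 47]
Tree (level-order array): [20, 7, 46, None, 18, 30, 47, 13, None, 25, 39, None, None, None, None, 22]
BFS from the root, enqueuing left then right child of each popped node:
  queue [20] -> pop 20, enqueue [7, 46], visited so far: [20]
  queue [7, 46] -> pop 7, enqueue [18], visited so far: [20, 7]
  queue [46, 18] -> pop 46, enqueue [30, 47], visited so far: [20, 7, 46]
  queue [18, 30, 47] -> pop 18, enqueue [13], visited so far: [20, 7, 46, 18]
  queue [30, 47, 13] -> pop 30, enqueue [25, 39], visited so far: [20, 7, 46, 18, 30]
  queue [47, 13, 25, 39] -> pop 47, enqueue [none], visited so far: [20, 7, 46, 18, 30, 47]
  queue [13, 25, 39] -> pop 13, enqueue [none], visited so far: [20, 7, 46, 18, 30, 47, 13]
  queue [25, 39] -> pop 25, enqueue [22], visited so far: [20, 7, 46, 18, 30, 47, 13, 25]
  queue [39, 22] -> pop 39, enqueue [none], visited so far: [20, 7, 46, 18, 30, 47, 13, 25, 39]
  queue [22] -> pop 22, enqueue [none], visited so far: [20, 7, 46, 18, 30, 47, 13, 25, 39, 22]
Result: [20, 7, 46, 18, 30, 47, 13, 25, 39, 22]


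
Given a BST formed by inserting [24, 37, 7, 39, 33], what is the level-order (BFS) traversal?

Tree insertion order: [24, 37, 7, 39, 33]
Tree (level-order array): [24, 7, 37, None, None, 33, 39]
BFS from the root, enqueuing left then right child of each popped node:
  queue [24] -> pop 24, enqueue [7, 37], visited so far: [24]
  queue [7, 37] -> pop 7, enqueue [none], visited so far: [24, 7]
  queue [37] -> pop 37, enqueue [33, 39], visited so far: [24, 7, 37]
  queue [33, 39] -> pop 33, enqueue [none], visited so far: [24, 7, 37, 33]
  queue [39] -> pop 39, enqueue [none], visited so far: [24, 7, 37, 33, 39]
Result: [24, 7, 37, 33, 39]


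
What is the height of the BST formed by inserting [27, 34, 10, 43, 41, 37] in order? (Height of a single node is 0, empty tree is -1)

Insertion order: [27, 34, 10, 43, 41, 37]
Tree (level-order array): [27, 10, 34, None, None, None, 43, 41, None, 37]
Compute height bottom-up (empty subtree = -1):
  height(10) = 1 + max(-1, -1) = 0
  height(37) = 1 + max(-1, -1) = 0
  height(41) = 1 + max(0, -1) = 1
  height(43) = 1 + max(1, -1) = 2
  height(34) = 1 + max(-1, 2) = 3
  height(27) = 1 + max(0, 3) = 4
Height = 4


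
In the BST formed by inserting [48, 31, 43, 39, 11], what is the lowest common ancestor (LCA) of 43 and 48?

Tree insertion order: [48, 31, 43, 39, 11]
Tree (level-order array): [48, 31, None, 11, 43, None, None, 39]
In a BST, the LCA of p=43, q=48 is the first node v on the
root-to-leaf path with p <= v <= q (go left if both < v, right if both > v).
Walk from root:
  at 48: 43 <= 48 <= 48, this is the LCA
LCA = 48


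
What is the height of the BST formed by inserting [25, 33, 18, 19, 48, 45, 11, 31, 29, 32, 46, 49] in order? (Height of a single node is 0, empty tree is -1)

Insertion order: [25, 33, 18, 19, 48, 45, 11, 31, 29, 32, 46, 49]
Tree (level-order array): [25, 18, 33, 11, 19, 31, 48, None, None, None, None, 29, 32, 45, 49, None, None, None, None, None, 46]
Compute height bottom-up (empty subtree = -1):
  height(11) = 1 + max(-1, -1) = 0
  height(19) = 1 + max(-1, -1) = 0
  height(18) = 1 + max(0, 0) = 1
  height(29) = 1 + max(-1, -1) = 0
  height(32) = 1 + max(-1, -1) = 0
  height(31) = 1 + max(0, 0) = 1
  height(46) = 1 + max(-1, -1) = 0
  height(45) = 1 + max(-1, 0) = 1
  height(49) = 1 + max(-1, -1) = 0
  height(48) = 1 + max(1, 0) = 2
  height(33) = 1 + max(1, 2) = 3
  height(25) = 1 + max(1, 3) = 4
Height = 4


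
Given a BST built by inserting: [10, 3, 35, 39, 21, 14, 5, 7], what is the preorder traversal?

Tree insertion order: [10, 3, 35, 39, 21, 14, 5, 7]
Tree (level-order array): [10, 3, 35, None, 5, 21, 39, None, 7, 14]
Preorder traversal: [10, 3, 5, 7, 35, 21, 14, 39]


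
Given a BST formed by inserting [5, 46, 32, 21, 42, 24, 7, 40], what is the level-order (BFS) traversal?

Tree insertion order: [5, 46, 32, 21, 42, 24, 7, 40]
Tree (level-order array): [5, None, 46, 32, None, 21, 42, 7, 24, 40]
BFS from the root, enqueuing left then right child of each popped node:
  queue [5] -> pop 5, enqueue [46], visited so far: [5]
  queue [46] -> pop 46, enqueue [32], visited so far: [5, 46]
  queue [32] -> pop 32, enqueue [21, 42], visited so far: [5, 46, 32]
  queue [21, 42] -> pop 21, enqueue [7, 24], visited so far: [5, 46, 32, 21]
  queue [42, 7, 24] -> pop 42, enqueue [40], visited so far: [5, 46, 32, 21, 42]
  queue [7, 24, 40] -> pop 7, enqueue [none], visited so far: [5, 46, 32, 21, 42, 7]
  queue [24, 40] -> pop 24, enqueue [none], visited so far: [5, 46, 32, 21, 42, 7, 24]
  queue [40] -> pop 40, enqueue [none], visited so far: [5, 46, 32, 21, 42, 7, 24, 40]
Result: [5, 46, 32, 21, 42, 7, 24, 40]


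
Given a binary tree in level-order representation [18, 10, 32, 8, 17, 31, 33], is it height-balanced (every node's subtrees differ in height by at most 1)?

Tree (level-order array): [18, 10, 32, 8, 17, 31, 33]
Definition: a tree is height-balanced if, at every node, |h(left) - h(right)| <= 1 (empty subtree has height -1).
Bottom-up per-node check:
  node 8: h_left=-1, h_right=-1, diff=0 [OK], height=0
  node 17: h_left=-1, h_right=-1, diff=0 [OK], height=0
  node 10: h_left=0, h_right=0, diff=0 [OK], height=1
  node 31: h_left=-1, h_right=-1, diff=0 [OK], height=0
  node 33: h_left=-1, h_right=-1, diff=0 [OK], height=0
  node 32: h_left=0, h_right=0, diff=0 [OK], height=1
  node 18: h_left=1, h_right=1, diff=0 [OK], height=2
All nodes satisfy the balance condition.
Result: Balanced


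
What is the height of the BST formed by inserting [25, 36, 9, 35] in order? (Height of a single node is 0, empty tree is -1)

Insertion order: [25, 36, 9, 35]
Tree (level-order array): [25, 9, 36, None, None, 35]
Compute height bottom-up (empty subtree = -1):
  height(9) = 1 + max(-1, -1) = 0
  height(35) = 1 + max(-1, -1) = 0
  height(36) = 1 + max(0, -1) = 1
  height(25) = 1 + max(0, 1) = 2
Height = 2


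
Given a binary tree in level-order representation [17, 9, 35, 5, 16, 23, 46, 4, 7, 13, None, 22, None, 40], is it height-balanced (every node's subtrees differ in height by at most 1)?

Tree (level-order array): [17, 9, 35, 5, 16, 23, 46, 4, 7, 13, None, 22, None, 40]
Definition: a tree is height-balanced if, at every node, |h(left) - h(right)| <= 1 (empty subtree has height -1).
Bottom-up per-node check:
  node 4: h_left=-1, h_right=-1, diff=0 [OK], height=0
  node 7: h_left=-1, h_right=-1, diff=0 [OK], height=0
  node 5: h_left=0, h_right=0, diff=0 [OK], height=1
  node 13: h_left=-1, h_right=-1, diff=0 [OK], height=0
  node 16: h_left=0, h_right=-1, diff=1 [OK], height=1
  node 9: h_left=1, h_right=1, diff=0 [OK], height=2
  node 22: h_left=-1, h_right=-1, diff=0 [OK], height=0
  node 23: h_left=0, h_right=-1, diff=1 [OK], height=1
  node 40: h_left=-1, h_right=-1, diff=0 [OK], height=0
  node 46: h_left=0, h_right=-1, diff=1 [OK], height=1
  node 35: h_left=1, h_right=1, diff=0 [OK], height=2
  node 17: h_left=2, h_right=2, diff=0 [OK], height=3
All nodes satisfy the balance condition.
Result: Balanced


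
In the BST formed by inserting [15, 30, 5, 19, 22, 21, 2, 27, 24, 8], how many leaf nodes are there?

Tree built from: [15, 30, 5, 19, 22, 21, 2, 27, 24, 8]
Tree (level-order array): [15, 5, 30, 2, 8, 19, None, None, None, None, None, None, 22, 21, 27, None, None, 24]
Rule: A leaf has 0 children.
Per-node child counts:
  node 15: 2 child(ren)
  node 5: 2 child(ren)
  node 2: 0 child(ren)
  node 8: 0 child(ren)
  node 30: 1 child(ren)
  node 19: 1 child(ren)
  node 22: 2 child(ren)
  node 21: 0 child(ren)
  node 27: 1 child(ren)
  node 24: 0 child(ren)
Matching nodes: [2, 8, 21, 24]
Count of leaf nodes: 4


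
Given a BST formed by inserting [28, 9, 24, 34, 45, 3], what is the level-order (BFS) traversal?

Tree insertion order: [28, 9, 24, 34, 45, 3]
Tree (level-order array): [28, 9, 34, 3, 24, None, 45]
BFS from the root, enqueuing left then right child of each popped node:
  queue [28] -> pop 28, enqueue [9, 34], visited so far: [28]
  queue [9, 34] -> pop 9, enqueue [3, 24], visited so far: [28, 9]
  queue [34, 3, 24] -> pop 34, enqueue [45], visited so far: [28, 9, 34]
  queue [3, 24, 45] -> pop 3, enqueue [none], visited so far: [28, 9, 34, 3]
  queue [24, 45] -> pop 24, enqueue [none], visited so far: [28, 9, 34, 3, 24]
  queue [45] -> pop 45, enqueue [none], visited so far: [28, 9, 34, 3, 24, 45]
Result: [28, 9, 34, 3, 24, 45]
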